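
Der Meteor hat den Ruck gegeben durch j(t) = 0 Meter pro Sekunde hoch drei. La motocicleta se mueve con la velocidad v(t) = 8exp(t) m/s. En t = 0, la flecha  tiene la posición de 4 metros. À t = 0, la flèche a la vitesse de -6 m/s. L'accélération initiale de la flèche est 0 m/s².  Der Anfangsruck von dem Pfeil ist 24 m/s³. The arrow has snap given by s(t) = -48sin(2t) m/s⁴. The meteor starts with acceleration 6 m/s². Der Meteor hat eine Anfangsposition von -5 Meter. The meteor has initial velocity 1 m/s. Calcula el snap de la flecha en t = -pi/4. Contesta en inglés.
Using s(t) = -48·sin(2·t) and substituting t = -pi/4, we find s = 48.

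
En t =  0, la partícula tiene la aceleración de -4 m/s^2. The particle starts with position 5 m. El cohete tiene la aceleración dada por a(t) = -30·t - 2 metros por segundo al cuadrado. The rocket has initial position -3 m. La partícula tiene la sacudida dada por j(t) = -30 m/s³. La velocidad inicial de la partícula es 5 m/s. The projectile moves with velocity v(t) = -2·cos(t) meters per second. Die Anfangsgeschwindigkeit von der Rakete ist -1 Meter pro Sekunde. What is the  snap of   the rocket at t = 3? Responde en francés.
Nous devons dériver notre équation de l'accélération a(t) = -30·t - 2 2 fois. La dérivée de l'accélération donne le jerk: j(t) = -30. En dérivant le jerk, nous obtenons le snap: s(t) = 0. Nous avons le snap s(t) = 0. En substituant t = 3: s(3) = 0.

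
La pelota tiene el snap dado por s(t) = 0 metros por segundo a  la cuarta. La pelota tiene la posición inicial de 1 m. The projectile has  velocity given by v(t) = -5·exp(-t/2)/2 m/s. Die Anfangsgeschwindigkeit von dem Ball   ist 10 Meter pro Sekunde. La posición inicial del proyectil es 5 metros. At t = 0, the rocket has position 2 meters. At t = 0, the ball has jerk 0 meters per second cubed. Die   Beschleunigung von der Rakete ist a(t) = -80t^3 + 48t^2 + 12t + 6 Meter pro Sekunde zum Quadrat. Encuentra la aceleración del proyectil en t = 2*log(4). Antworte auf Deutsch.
Um dies zu lösen, müssen wir 1 Ableitung unserer Gleichung für die Geschwindigkeit v(t) = -5·exp(-t/2)/2 nehmen. Mit d/dt von v(t) finden wir a(t) = 5·exp(-t/2)/4. Mit a(t) = 5·exp(-t/2)/4 und Einsetzen von t = 2*log(4), finden wir a = 5/16.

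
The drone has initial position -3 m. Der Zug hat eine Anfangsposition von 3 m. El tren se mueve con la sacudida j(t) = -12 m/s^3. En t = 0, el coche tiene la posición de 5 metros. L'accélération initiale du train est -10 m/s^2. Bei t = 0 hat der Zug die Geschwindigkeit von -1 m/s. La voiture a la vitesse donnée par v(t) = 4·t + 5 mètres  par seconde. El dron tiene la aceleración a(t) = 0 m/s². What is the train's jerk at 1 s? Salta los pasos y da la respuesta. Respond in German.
j(1) = -12.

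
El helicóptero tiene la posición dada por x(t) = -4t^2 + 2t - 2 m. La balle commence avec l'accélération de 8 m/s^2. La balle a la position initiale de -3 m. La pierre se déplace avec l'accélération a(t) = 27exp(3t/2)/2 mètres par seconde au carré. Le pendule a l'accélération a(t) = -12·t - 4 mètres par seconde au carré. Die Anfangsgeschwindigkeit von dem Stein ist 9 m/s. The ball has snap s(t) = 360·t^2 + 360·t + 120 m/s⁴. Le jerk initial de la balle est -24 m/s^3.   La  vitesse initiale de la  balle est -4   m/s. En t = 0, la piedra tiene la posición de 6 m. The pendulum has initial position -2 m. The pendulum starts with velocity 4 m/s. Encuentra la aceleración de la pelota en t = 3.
Debemos encontrar la antiderivada de nuestra ecuación del snap s(t) = 360·t^2 + 360·t + 120 2 veces. La antiderivada del snap, con j(0) = -24, da la sacudida: j(t) = 120·t^3 + 180·t^2 + 120·t - 24. La antiderivada de la sacudida es la aceleración. Usando a(0) = 8, obtenemos a(t) = 30·t^4 + 60·t^3 + 60·t^2 - 24·t + 8. Tenemos la aceleración a(t) = 30·t^4 + 60·t^3 + 60·t^2 - 24·t + 8. Sustituyendo t = 3: a(3) = 4526.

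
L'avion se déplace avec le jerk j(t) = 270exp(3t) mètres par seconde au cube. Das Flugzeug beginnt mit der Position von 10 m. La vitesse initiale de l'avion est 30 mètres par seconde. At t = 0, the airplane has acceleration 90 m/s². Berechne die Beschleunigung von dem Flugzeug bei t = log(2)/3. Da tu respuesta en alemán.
Wir müssen unsere Gleichung für den Ruck j(t) = 270·exp(3·t) 1-mal integrieren. Durch Integration von dem Ruck und Verwendung der Anfangsbedingung a(0) = 90, erhalten wir a(t) = 90·exp(3·t). Wir haben die Beschleunigung a(t) = 90·exp(3·t). Durch Einsetzen von t = log(2)/3: a(log(2)/3) = 180.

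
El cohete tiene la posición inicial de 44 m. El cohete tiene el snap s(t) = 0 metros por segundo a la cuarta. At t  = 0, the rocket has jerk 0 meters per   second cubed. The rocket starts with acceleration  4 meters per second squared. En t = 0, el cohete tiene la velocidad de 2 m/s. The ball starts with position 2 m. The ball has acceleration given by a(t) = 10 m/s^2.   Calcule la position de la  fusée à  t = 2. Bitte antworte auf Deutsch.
Ausgehend von dem Snap s(t) = 0, nehmen wir 4 Stammfunktionen. Mit ∫s(t)dt und Anwendung von j(0) = 0, finden wir j(t) = 0. Die Stammfunktion von dem Ruck, mit a(0) = 4, ergibt die Beschleunigung: a(t) = 4. Die Stammfunktion von der Beschleunigung, mit v(0) = 2, ergibt die Geschwindigkeit: v(t) = 4·t + 2. Mit ∫v(t)dt und Anwendung von x(0) = 44, finden wir x(t) = 2·t^2 + 2·t + 44. Wir haben die Position x(t) = 2·t^2 + 2·t + 44. Durch Einsetzen von t = 2: x(2) = 56.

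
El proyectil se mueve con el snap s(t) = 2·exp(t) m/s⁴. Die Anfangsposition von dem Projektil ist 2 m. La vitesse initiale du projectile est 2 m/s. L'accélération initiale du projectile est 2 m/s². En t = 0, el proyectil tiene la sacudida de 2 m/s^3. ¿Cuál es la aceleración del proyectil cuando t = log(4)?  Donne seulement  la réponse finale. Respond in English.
The answer is 8.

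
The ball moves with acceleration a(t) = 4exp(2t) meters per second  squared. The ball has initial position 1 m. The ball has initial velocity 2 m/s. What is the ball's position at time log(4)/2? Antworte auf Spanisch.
Partiendo de la aceleración a(t) = 4·exp(2·t), tomamos 2 antiderivadas. La antiderivada de la aceleración es la velocidad. Usando v(0) = 2, obtenemos v(t) = 2·exp(2·t). Tomando ∫v(t)dt y aplicando x(0) = 1, encontramos x(t) = exp(2·t). Usando x(t) = exp(2·t) y sustituyendo t = log(4)/2, encontramos x = 4.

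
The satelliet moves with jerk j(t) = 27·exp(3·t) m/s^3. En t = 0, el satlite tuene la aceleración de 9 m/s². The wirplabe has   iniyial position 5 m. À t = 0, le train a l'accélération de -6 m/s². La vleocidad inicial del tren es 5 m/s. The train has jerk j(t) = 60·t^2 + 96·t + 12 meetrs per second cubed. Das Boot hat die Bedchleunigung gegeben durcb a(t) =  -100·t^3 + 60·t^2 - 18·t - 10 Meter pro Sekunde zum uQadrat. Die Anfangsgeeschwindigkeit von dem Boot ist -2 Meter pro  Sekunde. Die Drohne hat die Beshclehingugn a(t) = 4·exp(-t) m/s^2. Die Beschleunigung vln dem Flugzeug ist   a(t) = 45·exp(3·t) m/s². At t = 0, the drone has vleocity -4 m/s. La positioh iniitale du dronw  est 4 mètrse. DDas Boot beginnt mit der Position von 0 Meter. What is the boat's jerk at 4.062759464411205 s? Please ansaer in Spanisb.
Debemos derivar nuestra ecuación de la aceleración a(t) = -100·t^3 + 60·t^2 - 18·t - 10 1 vez. Derivando la aceleración, obtenemos la sacudida: j(t) = -300·t^2 + 120·t - 18. Usando j(t) = -300·t^2 + 120·t - 18 y sustituyendo t = 4.062759464411205, encontramos j = -4482.27320396950.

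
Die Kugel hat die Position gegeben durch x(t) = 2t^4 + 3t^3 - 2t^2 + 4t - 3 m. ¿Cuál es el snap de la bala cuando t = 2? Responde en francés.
Pour résoudre ceci, nous devons prendre 4 dérivées de notre équation de la position x(t) = 2·t^4 + 3·t^3 - 2·t^2 + 4·t - 3. En dérivant la position, nous obtenons la vitesse: v(t) = 8·t^3 + 9·t^2 - 4·t + 4. En dérivant la vitesse, nous obtenons l'accélération: a(t) = 24·t^2 + 18·t - 4. En prenant d/dt de a(t), nous trouvons j(t) = 48·t + 18. La dérivée du jerk donne le snap: s(t) = 48. Nous avons le snap s(t) = 48. En substituant t = 2: s(2) = 48.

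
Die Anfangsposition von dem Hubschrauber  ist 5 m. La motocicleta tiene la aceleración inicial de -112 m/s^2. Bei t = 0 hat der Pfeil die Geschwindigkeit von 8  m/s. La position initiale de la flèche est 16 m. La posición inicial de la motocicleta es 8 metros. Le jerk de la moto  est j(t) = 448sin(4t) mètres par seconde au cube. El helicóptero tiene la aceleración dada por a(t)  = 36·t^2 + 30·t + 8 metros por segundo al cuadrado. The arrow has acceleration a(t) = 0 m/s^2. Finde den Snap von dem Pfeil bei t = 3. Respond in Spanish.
Debemos derivar nuestra ecuación de la aceleración a(t) = 0 2 veces. Derivando la aceleración, obtenemos la sacudida: j(t) = 0. Derivando la sacudida, obtenemos el snap: s(t) = 0. Usando s(t) = 0 y sustituyendo t = 3, encontramos s = 0.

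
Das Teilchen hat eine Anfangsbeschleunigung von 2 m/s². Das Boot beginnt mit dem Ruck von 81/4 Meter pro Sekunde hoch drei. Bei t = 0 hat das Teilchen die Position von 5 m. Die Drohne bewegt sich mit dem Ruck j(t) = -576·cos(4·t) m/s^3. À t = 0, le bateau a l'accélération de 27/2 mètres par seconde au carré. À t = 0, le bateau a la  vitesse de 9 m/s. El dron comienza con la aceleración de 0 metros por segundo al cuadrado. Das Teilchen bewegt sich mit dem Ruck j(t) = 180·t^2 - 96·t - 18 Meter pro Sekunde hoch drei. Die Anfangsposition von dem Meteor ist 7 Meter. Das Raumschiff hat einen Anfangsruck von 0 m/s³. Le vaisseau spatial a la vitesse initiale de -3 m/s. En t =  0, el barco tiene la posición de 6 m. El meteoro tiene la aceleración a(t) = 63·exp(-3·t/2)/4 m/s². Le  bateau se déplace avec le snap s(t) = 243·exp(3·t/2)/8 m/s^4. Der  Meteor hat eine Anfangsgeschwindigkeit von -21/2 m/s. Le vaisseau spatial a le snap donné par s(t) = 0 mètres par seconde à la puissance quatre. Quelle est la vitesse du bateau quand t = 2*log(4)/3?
Nous devons trouver l'intégrale de notre équation du snap s(t) = 243·exp(3·t/2)/8 3 fois. En prenant ∫s(t)dt et en appliquant j(0) = 81/4, nous trouvons j(t) = 81·exp(3·t/2)/4. La primitive du jerk, avec a(0) = 27/2, donne l'accélération: a(t) = 27·exp(3·t/2)/2. L'intégrale de l'accélération est la vitesse. En utilisant v(0) = 9, nous obtenons v(t) = 9·exp(3·t/2). De l'équation de la vitesse v(t) = 9·exp(3·t/2), nous substituons t = 2*log(4)/3 pour obtenir v = 36.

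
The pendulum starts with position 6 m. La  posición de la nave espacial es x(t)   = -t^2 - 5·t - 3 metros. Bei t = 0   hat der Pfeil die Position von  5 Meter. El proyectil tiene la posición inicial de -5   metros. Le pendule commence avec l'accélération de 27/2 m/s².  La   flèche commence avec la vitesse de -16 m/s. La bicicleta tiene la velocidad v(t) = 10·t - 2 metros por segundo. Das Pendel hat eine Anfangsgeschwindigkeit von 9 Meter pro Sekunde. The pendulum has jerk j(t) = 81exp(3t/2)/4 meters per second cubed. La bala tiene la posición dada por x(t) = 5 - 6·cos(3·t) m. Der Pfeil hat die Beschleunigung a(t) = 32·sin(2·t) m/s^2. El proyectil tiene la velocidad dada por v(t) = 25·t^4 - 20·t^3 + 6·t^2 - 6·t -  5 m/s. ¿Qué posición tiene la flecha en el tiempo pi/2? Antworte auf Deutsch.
Ausgehend von der Beschleunigung a(t) = 32·sin(2·t), nehmen wir 2 Integrale. Die Stammfunktion von der Beschleunigung, mit v(0) = -16, ergibt die Geschwindigkeit: v(t) = -16·cos(2·t). Das Integral von der Geschwindigkeit, mit x(0) = 5, ergibt die Position: x(t) = 5 - 8·sin(2·t). Aus der Gleichung für die Position x(t) = 5 - 8·sin(2·t), setzen wir t = pi/2 ein und erhalten x = 5.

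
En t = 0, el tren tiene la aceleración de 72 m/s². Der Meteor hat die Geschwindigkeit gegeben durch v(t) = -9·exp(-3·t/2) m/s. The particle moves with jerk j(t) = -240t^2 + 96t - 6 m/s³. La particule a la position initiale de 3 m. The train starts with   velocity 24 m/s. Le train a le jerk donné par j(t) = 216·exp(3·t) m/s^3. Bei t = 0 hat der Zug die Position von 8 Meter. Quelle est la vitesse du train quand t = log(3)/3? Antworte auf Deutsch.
Ausgehend von dem Ruck j(t) = 216·exp(3·t), nehmen wir 2 Integrale. Das Integral von dem Ruck, mit a(0) = 72, ergibt die Beschleunigung: a(t) = 72·exp(3·t). Die Stammfunktion von der Beschleunigung ist die Geschwindigkeit. Mit v(0) = 24 erhalten wir v(t) = 24·exp(3·t). Aus der Gleichung für die Geschwindigkeit v(t) = 24·exp(3·t), setzen wir t = log(3)/3 ein und erhalten v = 72.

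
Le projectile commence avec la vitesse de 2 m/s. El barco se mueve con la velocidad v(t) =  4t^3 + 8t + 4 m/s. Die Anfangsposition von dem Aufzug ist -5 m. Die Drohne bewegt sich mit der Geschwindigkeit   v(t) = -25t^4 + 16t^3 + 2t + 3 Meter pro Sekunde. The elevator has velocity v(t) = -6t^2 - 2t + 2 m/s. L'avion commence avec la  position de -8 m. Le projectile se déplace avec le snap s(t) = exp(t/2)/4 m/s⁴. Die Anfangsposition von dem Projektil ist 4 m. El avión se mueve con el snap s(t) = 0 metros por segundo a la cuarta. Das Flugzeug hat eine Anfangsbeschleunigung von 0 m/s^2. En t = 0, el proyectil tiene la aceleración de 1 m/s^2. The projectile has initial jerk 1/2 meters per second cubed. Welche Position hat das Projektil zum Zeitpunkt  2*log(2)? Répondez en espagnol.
Necesitamos integrar nuestra ecuación del snap s(t) = exp(t/2)/4 4 veces. Tomando ∫s(t)dt y aplicando j(0) = 1/2, encontramos j(t) = exp(t/2)/2. La integral de la sacudida es la aceleración. Usando a(0) = 1, obtenemos a(t) = exp(t/2). La antiderivada de la aceleración es la velocidad. Usando v(0) = 2, obtenemos v(t) = 2·exp(t/2). La integral de la velocidad es la posición. Usando x(0) = 4, obtenemos x(t) = 4·exp(t/2). De la ecuación de la posición x(t) = 4·exp(t/2), sustituimos t = 2*log(2) para obtener x = 8.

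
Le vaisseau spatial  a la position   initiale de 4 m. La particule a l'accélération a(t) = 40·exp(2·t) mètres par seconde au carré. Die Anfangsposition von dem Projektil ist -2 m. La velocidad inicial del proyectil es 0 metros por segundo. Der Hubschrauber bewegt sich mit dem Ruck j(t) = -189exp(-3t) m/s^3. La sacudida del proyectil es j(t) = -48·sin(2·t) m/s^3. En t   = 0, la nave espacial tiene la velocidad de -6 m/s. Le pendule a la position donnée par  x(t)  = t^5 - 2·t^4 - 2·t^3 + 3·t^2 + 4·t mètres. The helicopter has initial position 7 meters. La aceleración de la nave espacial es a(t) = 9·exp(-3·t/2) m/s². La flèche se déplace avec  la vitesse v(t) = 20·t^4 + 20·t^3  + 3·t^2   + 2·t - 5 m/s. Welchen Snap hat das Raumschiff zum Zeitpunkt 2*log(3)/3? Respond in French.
Pour résoudre ceci, nous devons prendre 2 dérivées de notre équation de l'accélération a(t) = 9·exp(-3·t/2). La dérivée de l'accélération donne le jerk: j(t) = -27·exp(-3·t/2)/2. En prenant d/dt de j(t), nous trouvons s(t) = 81·exp(-3·t/2)/4. Nous avons le snap s(t) = 81·exp(-3·t/2)/4. En substituant t = 2*log(3)/3: s(2*log(3)/3) = 27/4.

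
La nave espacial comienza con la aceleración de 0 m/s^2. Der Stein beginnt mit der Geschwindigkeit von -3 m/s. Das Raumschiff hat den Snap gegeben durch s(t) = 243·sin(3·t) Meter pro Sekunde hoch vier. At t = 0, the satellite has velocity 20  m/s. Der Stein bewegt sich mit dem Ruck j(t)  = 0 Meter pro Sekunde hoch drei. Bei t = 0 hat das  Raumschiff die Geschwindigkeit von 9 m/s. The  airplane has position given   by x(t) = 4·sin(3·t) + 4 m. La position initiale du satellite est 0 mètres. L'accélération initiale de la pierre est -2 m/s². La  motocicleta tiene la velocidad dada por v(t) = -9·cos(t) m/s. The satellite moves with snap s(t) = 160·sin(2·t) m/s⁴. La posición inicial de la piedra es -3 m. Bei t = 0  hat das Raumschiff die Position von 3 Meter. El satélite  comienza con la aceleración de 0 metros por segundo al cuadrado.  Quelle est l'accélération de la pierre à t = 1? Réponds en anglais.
To solve this, we need to take 1 antiderivative of our jerk equation j(t) = 0. The antiderivative of jerk is acceleration. Using a(0) = -2, we get a(t) = -2. Using a(t) = -2 and substituting t = 1, we find a = -2.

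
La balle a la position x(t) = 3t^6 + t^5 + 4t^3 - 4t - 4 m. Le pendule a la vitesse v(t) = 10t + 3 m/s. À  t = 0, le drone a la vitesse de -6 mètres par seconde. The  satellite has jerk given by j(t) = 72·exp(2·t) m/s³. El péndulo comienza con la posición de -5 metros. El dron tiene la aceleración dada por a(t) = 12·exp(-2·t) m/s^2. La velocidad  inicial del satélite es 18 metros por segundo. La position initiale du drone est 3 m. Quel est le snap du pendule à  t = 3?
Pour résoudre ceci, nous devons prendre 3 dérivées de notre équation de la vitesse v(t) = 10·t + 3. La dérivée de la vitesse donne l'accélération: a(t) = 10. En prenant d/dt de a(t), nous trouvons j(t) = 0. En dérivant le jerk, nous obtenons le snap: s(t) = 0. En utilisant s(t) = 0 et en substituant t = 3, nous trouvons s = 0.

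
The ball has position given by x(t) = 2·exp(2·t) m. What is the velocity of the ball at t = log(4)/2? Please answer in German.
Ausgehend von der Position x(t) = 2·exp(2·t), nehmen wir 1 Ableitung. Mit d/dt von x(t) finden wir v(t) = 4·exp(2·t). Wir haben die Geschwindigkeit v(t) = 4·exp(2·t). Durch Einsetzen von t = log(4)/2: v(log(4)/2) = 16.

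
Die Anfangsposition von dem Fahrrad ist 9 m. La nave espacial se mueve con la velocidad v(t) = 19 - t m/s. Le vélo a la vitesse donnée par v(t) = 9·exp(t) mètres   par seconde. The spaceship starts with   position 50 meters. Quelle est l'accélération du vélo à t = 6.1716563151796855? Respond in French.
Pour résoudre ceci, nous devons prendre 1 dérivée de notre équation de la vitesse v(t) = 9·exp(t). En prenant d/dt de v(t), nous trouvons a(t) = 9·exp(t). En utilisant a(t) = 9·exp(t) et en substituant t = 6.1716563151796855, nous trouvons a = 4310.80910352786.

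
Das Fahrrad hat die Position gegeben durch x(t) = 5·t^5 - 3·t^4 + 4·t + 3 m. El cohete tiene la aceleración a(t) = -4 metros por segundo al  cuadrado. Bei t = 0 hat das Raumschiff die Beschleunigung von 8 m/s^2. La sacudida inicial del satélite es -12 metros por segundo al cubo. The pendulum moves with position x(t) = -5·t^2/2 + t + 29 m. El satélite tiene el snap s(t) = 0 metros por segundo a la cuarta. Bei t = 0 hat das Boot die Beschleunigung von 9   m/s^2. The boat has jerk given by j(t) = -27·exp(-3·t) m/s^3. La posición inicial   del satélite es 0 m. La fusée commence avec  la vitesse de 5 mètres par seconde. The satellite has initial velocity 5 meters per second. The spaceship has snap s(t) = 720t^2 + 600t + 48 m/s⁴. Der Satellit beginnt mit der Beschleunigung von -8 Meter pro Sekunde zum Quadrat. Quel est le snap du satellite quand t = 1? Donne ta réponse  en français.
De l'équation du snap s(t) = 0, nous substituons t = 1 pour obtenir s = 0.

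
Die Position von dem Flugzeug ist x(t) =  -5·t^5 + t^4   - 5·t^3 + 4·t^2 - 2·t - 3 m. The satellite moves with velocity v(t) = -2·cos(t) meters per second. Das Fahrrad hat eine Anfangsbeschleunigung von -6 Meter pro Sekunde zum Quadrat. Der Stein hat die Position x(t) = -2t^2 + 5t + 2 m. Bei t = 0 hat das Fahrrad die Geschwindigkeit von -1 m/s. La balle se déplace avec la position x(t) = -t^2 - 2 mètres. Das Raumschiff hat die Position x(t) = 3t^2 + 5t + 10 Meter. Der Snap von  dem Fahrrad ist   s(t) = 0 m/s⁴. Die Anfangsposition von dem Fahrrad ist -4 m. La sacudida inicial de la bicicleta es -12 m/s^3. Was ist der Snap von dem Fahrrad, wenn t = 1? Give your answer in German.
Wir haben den Snap s(t) = 0. Durch Einsetzen von t = 1: s(1) = 0.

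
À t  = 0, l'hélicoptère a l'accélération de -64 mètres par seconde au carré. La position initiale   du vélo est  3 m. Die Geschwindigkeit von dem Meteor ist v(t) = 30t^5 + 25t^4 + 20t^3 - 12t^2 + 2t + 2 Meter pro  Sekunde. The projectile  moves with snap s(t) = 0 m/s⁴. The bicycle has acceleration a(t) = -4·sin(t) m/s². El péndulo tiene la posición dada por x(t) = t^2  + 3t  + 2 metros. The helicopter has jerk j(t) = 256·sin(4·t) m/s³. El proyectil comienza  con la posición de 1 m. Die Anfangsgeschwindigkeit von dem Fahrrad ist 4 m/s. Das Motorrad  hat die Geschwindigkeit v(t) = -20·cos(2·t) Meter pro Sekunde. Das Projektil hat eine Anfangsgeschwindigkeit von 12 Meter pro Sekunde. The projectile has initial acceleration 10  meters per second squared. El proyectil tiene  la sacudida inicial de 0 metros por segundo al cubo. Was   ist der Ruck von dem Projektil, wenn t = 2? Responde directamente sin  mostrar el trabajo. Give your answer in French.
La réponse est 0.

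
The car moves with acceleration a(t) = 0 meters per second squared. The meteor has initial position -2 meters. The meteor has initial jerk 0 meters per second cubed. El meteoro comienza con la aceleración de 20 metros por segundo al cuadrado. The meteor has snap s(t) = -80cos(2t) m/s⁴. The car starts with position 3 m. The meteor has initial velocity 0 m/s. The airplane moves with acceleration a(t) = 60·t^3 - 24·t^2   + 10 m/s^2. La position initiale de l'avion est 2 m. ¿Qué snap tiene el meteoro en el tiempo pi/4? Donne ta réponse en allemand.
Aus der Gleichung für den Snap s(t) = -80·cos(2·t), setzen wir t = pi/4 ein und erhalten s = 0.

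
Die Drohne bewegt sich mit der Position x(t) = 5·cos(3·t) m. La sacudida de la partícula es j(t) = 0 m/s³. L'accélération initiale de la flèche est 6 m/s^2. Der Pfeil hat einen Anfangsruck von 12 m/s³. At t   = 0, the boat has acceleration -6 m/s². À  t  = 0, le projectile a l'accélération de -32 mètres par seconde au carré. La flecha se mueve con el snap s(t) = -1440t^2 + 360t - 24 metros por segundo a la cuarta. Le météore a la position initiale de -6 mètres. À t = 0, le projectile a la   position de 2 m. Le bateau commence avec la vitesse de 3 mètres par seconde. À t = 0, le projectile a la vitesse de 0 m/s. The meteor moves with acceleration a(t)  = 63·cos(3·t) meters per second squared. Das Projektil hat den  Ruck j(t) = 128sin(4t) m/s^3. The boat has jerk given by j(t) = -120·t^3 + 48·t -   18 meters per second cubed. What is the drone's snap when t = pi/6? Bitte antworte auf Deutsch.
Um dies zu lösen, müssen wir 4 Ableitungen unserer Gleichung für die Position x(t) = 5·cos(3·t) nehmen. Die Ableitung von der Position ergibt die Geschwindigkeit: v(t) = -15·sin(3·t). Mit d/dt von v(t) finden wir a(t) = -45·cos(3·t). Die Ableitung von der Beschleunigung ergibt den Ruck: j(t) = 135·sin(3·t). Durch Ableiten von dem Ruck erhalten wir den Snap: s(t) = 405·cos(3·t). Aus der Gleichung für den Snap s(t) = 405·cos(3·t), setzen wir t = pi/6 ein und erhalten s = 0.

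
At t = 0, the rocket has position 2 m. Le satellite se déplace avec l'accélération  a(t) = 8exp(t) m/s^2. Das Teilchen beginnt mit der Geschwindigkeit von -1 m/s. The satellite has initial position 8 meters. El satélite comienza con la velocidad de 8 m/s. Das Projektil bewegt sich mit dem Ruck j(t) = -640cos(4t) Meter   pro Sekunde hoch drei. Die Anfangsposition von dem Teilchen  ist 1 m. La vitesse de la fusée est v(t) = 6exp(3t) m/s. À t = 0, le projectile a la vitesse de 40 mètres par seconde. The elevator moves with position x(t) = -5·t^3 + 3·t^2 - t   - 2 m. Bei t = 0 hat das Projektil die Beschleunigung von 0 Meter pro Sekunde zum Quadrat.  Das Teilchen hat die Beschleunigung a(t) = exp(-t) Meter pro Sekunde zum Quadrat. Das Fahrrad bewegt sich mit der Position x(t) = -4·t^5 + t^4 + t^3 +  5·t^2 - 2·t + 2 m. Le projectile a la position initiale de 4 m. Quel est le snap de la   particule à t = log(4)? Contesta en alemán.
Um dies zu lösen, müssen wir 2 Ableitungen unserer Gleichung für die Beschleunigung a(t) = exp(-t) nehmen. Mit d/dt von a(t) finden wir j(t) = -exp(-t). Durch Ableiten von dem Ruck erhalten wir den Snap: s(t) = exp(-t). Mit s(t) = exp(-t) und Einsetzen von t = log(4), finden wir s = 1/4.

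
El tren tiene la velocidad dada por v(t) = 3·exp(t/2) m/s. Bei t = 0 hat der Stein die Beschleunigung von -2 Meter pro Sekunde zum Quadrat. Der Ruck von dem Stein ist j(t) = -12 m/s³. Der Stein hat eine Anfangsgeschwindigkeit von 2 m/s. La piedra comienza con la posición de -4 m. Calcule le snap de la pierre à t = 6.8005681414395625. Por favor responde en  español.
Debemos derivar nuestra ecuación de la sacudida j(t) = -12 1 vez. Tomando d/dt de j(t), encontramos s(t) = 0. Usando s(t) = 0 y sustituyendo t = 6.8005681414395625, encontramos s = 0.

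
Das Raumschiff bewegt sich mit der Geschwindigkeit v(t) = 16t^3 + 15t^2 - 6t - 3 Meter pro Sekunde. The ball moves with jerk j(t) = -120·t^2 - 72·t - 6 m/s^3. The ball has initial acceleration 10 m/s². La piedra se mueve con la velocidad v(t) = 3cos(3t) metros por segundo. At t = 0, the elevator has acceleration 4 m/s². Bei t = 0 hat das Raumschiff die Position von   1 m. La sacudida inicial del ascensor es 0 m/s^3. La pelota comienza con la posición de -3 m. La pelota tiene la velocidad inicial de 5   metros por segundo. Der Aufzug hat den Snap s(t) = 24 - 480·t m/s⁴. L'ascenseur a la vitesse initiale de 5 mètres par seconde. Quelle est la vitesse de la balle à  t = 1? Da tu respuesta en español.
Para resolver esto, necesitamos tomar 2 integrales de nuestra ecuación de la sacudida j(t) = -120·t^2 - 72·t - 6. La integral de la sacudida es la aceleración. Usando a(0) = 10, obtenemos a(t) = -40·t^3 - 36·t^2 - 6·t + 10. La antiderivada de la aceleración, con v(0) = 5, da la velocidad: v(t) = -10·t^4 - 12·t^3 - 3·t^2 + 10·t + 5. De la ecuación de la velocidad v(t) = -10·t^4 - 12·t^3 - 3·t^2 + 10·t + 5, sustituimos t = 1 para obtener v = -10.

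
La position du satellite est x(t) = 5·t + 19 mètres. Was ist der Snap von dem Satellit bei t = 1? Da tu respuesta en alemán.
Ausgehend von der Position x(t) = 5·t + 19, nehmen wir 4 Ableitungen. Die Ableitung von der Position ergibt die Geschwindigkeit: v(t) = 5. Mit d/dt von v(t) finden wir a(t) = 0. Die Ableitung von der Beschleunigung ergibt den Ruck: j(t) = 0. Mit d/dt von j(t) finden wir s(t) = 0. Aus der Gleichung für den Snap s(t) = 0, setzen wir t = 1 ein und erhalten s = 0.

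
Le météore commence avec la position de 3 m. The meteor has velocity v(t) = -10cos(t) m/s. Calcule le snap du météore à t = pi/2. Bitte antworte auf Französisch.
En partant de la vitesse v(t) = -10·cos(t), nous prenons 3 dérivées. En prenant d/dt de v(t), nous trouvons a(t) = 10·sin(t). En dérivant l'accélération, nous obtenons le jerk: j(t) = 10·cos(t). La dérivée du jerk donne le snap: s(t) = -10·sin(t). Nous avons le snap s(t) = -10·sin(t). En substituant t = pi/2: s(pi/2) = -10.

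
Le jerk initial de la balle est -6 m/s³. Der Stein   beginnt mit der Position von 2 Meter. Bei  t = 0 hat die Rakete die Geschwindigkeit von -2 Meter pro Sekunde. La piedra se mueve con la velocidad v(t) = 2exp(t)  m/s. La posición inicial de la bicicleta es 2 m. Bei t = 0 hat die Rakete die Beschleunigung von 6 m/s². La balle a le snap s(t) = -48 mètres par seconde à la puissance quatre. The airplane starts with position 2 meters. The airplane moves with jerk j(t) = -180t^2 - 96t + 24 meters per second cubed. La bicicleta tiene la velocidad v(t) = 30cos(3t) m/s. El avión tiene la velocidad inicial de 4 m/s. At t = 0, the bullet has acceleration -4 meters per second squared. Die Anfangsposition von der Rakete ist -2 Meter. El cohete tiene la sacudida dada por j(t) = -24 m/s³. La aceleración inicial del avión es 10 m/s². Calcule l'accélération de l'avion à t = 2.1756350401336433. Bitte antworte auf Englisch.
To find the answer, we compute 1 integral of j(t) = -180·t^2 - 96·t + 24. The antiderivative of jerk is acceleration. Using a(0) = 10, we get a(t) = -60·t^3 - 48·t^2 + 24·t + 10. We have acceleration a(t) = -60·t^3 - 48·t^2 + 24·t + 10. Substituting t = 2.1756350401336433: a(2.1756350401336433) = -782.874839783651.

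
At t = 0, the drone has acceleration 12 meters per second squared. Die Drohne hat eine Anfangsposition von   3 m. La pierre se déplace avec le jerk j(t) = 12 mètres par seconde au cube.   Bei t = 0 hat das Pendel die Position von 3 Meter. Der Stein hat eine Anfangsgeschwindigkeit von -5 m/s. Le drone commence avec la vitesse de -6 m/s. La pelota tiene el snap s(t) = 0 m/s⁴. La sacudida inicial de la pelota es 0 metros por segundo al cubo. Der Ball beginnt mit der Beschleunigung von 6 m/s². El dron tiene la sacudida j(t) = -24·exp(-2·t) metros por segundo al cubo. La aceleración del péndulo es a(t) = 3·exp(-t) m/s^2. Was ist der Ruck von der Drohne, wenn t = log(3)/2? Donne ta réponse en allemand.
Wir haben den Ruck j(t) = -24·exp(-2·t). Durch Einsetzen von t = log(3)/2: j(log(3)/2) = -8.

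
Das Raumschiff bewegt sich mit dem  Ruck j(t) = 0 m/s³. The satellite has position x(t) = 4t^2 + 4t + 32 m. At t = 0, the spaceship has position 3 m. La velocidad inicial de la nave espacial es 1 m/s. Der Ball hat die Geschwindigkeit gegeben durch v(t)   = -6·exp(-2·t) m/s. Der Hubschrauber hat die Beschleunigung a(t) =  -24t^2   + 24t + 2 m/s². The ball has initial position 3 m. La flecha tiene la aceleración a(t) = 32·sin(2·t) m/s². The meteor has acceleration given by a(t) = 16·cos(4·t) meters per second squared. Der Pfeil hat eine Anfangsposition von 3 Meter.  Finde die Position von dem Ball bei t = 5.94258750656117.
Ausgehend von der Geschwindigkeit v(t) = -6·exp(-2·t), nehmen wir 1 Stammfunktion. Mit ∫v(t)dt und Anwendung von x(0) = 3, finden wir x(t) = 3·exp(-2·t). Mit x(t) = 3·exp(-2·t) und Einsetzen von t = 5.94258750656117, finden wir x = 0.0000206754671072875.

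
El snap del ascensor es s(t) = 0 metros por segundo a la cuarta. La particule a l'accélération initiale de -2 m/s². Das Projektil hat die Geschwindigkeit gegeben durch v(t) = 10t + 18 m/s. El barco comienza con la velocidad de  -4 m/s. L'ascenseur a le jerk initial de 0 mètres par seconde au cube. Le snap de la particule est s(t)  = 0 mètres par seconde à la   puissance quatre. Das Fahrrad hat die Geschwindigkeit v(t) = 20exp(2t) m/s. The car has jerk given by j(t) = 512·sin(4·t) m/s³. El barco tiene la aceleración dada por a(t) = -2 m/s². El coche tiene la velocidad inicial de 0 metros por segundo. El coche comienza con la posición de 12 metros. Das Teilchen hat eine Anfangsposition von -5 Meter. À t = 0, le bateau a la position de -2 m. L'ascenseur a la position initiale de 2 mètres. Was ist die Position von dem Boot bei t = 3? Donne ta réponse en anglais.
We must find the integral of our acceleration equation a(t) = -2 2 times. Taking ∫a(t)dt and applying v(0) = -4, we find v(t) = -2·t - 4. The integral of velocity is position. Using x(0) = -2, we get x(t) = -t^2 - 4·t - 2. Using x(t) = -t^2 - 4·t - 2 and substituting t = 3, we find x = -23.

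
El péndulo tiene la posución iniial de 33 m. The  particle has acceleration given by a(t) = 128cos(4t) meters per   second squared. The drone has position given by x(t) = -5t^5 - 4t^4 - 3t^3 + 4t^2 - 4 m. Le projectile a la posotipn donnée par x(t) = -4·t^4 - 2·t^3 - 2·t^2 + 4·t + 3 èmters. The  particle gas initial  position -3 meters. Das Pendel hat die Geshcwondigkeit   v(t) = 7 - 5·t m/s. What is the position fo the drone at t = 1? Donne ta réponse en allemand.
Mit x(t) = -5·t^5 - 4·t^4 - 3·t^3 + 4·t^2 - 4 und Einsetzen von t = 1, finden wir x = -12.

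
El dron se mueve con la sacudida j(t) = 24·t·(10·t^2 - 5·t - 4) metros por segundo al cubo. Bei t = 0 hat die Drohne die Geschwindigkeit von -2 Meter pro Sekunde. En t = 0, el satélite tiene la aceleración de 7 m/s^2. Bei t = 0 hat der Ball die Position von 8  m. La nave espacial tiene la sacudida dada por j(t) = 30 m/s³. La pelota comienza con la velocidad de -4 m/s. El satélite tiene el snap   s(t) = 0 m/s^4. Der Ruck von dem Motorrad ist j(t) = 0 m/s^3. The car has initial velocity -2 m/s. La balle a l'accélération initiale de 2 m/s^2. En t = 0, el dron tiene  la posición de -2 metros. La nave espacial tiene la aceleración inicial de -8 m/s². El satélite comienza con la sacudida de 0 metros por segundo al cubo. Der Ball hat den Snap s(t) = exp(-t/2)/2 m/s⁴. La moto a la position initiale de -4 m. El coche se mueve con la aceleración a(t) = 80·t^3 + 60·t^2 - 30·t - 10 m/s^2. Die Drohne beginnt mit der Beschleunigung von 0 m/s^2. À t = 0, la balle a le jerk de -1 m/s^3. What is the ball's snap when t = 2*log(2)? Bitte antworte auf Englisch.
Using s(t) = exp(-t/2)/2 and substituting t = 2*log(2), we find s = 1/4.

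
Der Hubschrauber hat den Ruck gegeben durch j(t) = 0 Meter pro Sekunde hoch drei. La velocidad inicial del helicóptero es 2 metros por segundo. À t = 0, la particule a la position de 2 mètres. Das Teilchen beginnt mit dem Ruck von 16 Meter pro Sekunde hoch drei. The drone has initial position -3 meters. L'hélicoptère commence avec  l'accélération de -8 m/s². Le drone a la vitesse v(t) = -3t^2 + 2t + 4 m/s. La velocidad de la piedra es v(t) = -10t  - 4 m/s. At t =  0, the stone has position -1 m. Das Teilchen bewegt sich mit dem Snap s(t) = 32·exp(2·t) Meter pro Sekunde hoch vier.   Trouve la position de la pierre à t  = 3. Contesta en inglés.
To find the answer, we compute 1 antiderivative of v(t) = -10·t - 4. The integral of velocity is position. Using x(0) = -1, we get x(t) = -5·t^2 - 4·t - 1. We have position x(t) = -5·t^2 - 4·t - 1. Substituting t = 3: x(3) = -58.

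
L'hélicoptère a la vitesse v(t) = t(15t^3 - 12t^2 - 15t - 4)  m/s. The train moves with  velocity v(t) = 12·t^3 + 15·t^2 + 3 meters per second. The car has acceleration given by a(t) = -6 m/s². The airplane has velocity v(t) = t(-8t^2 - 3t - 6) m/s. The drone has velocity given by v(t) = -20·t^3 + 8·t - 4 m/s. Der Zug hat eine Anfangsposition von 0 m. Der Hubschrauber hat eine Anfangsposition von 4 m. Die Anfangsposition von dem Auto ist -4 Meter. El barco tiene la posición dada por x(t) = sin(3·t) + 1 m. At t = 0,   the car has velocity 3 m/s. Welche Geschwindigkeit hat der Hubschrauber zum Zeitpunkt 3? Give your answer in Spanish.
Tenemos la velocidad v(t) = t·(15·t^3 - 12·t^2 - 15·t - 4). Sustituyendo t = 3: v(3) = 744.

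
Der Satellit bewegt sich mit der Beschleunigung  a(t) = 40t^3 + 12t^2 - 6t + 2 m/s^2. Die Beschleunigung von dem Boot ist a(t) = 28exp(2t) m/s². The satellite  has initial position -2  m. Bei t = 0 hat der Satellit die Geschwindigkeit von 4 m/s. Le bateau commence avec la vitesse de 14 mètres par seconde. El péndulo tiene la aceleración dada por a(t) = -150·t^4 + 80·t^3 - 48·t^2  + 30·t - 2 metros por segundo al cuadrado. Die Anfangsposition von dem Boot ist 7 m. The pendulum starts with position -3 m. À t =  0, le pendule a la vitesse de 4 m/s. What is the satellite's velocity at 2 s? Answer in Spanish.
Partiendo de la aceleración a(t) = 40·t^3 + 12·t^2 - 6·t + 2, tomamos 1 integral. La integral de la aceleración es la velocidad. Usando v(0) = 4, obtenemos v(t) = 10·t^4 + 4·t^3 - 3·t^2 + 2·t + 4. Tenemos la velocidad v(t) = 10·t^4 + 4·t^3 - 3·t^2 + 2·t + 4. Sustituyendo t = 2: v(2) = 188.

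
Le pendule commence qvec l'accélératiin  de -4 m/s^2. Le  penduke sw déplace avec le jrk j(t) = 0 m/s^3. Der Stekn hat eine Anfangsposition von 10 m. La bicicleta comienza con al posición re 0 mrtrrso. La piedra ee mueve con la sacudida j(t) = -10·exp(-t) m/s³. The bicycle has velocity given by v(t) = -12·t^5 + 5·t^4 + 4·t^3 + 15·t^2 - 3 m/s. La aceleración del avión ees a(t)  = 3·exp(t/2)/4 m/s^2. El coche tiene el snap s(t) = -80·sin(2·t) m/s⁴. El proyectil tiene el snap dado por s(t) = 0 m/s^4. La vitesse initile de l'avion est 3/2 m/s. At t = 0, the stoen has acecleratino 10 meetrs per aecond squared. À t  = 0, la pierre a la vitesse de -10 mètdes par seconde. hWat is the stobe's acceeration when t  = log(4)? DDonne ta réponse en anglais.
We need to integrate our jerk equation j(t) = -10·exp(-t) 1 time. The integral of jerk, with a(0) = 10, gives acceleration: a(t) = 10·exp(-t). We have acceleration a(t) = 10·exp(-t). Substituting t = log(4): a(log(4)) = 5/2.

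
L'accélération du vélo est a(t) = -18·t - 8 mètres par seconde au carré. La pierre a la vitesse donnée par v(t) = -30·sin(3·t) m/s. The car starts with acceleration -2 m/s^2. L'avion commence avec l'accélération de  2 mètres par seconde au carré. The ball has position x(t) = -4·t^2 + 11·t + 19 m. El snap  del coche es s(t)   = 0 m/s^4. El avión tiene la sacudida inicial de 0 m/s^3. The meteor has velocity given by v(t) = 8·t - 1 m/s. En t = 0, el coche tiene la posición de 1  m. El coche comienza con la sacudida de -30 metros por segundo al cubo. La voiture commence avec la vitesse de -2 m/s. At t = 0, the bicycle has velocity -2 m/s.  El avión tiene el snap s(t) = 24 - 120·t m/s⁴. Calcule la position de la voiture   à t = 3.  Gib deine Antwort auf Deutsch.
Ausgehend von dem Snap s(t) = 0, nehmen wir 4 Stammfunktionen. Mit ∫s(t)dt und Anwendung von j(0) = -30, finden wir j(t) = -30. Durch Integration von dem Ruck und Verwendung der Anfangsbedingung a(0) = -2, erhalten wir a(t) = -30·t - 2. Das Integral von der Beschleunigung, mit v(0) = -2, ergibt die Geschwindigkeit: v(t) = -15·t^2 - 2·t - 2. Durch Integration von der Geschwindigkeit und Verwendung der Anfangsbedingung x(0) = 1, erhalten wir x(t) = -5·t^3 - t^2 - 2·t + 1. Mit x(t) = -5·t^3 - t^2 - 2·t + 1 und Einsetzen von t = 3, finden wir x = -149.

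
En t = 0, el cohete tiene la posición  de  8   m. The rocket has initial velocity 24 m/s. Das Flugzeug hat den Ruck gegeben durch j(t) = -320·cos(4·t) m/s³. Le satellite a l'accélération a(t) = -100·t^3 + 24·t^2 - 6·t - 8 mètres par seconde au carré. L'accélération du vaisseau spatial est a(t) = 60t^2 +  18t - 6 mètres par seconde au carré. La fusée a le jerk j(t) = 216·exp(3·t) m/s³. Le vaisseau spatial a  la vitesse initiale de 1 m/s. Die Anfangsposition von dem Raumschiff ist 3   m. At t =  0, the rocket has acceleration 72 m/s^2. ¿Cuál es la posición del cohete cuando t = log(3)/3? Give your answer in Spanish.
Para resolver esto, necesitamos tomar 3 integrales de nuestra ecuación de la sacudida j(t) = 216·exp(3·t). La antiderivada de la sacudida es la aceleración. Usando a(0) = 72, obtenemos a(t) = 72·exp(3·t). La antiderivada de la aceleración es la velocidad. Usando v(0) = 24, obtenemos v(t) = 24·exp(3·t). La antiderivada de la velocidad es la posición. Usando x(0) = 8, obtenemos x(t) = 8·exp(3·t). Tenemos la posición x(t) = 8·exp(3·t). Sustituyendo t = log(3)/3: x(log(3)/3) = 24.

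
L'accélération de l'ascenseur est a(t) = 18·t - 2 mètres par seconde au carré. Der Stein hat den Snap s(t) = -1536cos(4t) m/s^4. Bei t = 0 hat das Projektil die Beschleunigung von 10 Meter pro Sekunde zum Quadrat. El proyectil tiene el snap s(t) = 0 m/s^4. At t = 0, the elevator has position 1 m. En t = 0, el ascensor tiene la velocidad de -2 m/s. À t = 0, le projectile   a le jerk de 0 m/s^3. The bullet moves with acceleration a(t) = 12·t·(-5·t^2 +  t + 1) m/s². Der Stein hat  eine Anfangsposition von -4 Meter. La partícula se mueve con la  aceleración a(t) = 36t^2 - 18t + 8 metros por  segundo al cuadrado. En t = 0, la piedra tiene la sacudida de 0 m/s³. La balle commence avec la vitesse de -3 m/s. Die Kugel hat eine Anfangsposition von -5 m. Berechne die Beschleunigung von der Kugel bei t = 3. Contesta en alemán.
Aus der Gleichung für die Beschleunigung a(t) = 12·t·(-5·t^2 + t + 1), setzen wir t = 3 ein und erhalten a = -1476.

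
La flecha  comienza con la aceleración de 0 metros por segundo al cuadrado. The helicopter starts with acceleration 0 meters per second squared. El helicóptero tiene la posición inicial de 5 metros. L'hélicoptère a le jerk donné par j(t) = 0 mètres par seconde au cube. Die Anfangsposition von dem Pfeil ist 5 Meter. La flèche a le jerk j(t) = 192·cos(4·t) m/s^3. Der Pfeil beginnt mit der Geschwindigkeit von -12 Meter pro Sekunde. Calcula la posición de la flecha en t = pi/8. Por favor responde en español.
Necesitamos integrar nuestra ecuación de la sacudida j(t) = 192·cos(4·t) 3 veces. La integral de la sacudida, con a(0) = 0, da la aceleración: a(t) = 48·sin(4·t). Integrando la aceleración y usando la condición inicial v(0) = -12, obtenemos v(t) = -12·cos(4·t). Integrando la velocidad y usando la condición inicial x(0) = 5, obtenemos x(t) = 5 - 3·sin(4·t). Tenemos la posición x(t) = 5 - 3·sin(4·t). Sustituyendo t = pi/8: x(pi/8) = 2.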